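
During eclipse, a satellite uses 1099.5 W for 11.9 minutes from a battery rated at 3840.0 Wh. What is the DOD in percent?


E_used = P * t / 60 = 1099.5 * 11.9 / 60 = 218.0675 Wh
DOD = E_used / E_total * 100 = 218.0675 / 3840.0 * 100
DOD = 5.6788 %

5.6788 %


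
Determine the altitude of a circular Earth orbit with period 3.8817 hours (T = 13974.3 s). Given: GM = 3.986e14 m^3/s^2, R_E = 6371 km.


T = 13974.3 s
r = (mu*T^2/(4*pi^2))^(1/3) = (3.986e14 * 13974.3^2 / (4*pi^2))^(1/3)
r = 1.2539471e+07 m = 12539.4713 km
alt = r - R_E = 12539.4713 - 6371 = 6168.4713 km

6168.4713 km


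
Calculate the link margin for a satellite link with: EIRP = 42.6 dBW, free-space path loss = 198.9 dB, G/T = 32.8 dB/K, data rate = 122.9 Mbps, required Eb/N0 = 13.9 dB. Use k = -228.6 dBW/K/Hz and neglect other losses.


C/N0 = EIRP - FSPL + G/T - k = 42.6 - 198.9 + 32.8 - (-228.6)
C/N0 = 105.1000 dB-Hz
R_b = 122.9 Mbps = 1.229e+08 bps -> 10*log10(R_b) = 80.8955 dB-Hz
Eb/N0 = C/N0 - 10*log10(R_b) = 105.1000 - 80.8955 = 24.2045 dB
Margin = Eb/N0 - Eb/N0_req = 24.2045 - 13.9 = 10.3045 dB (link closes)

10.3045 dB


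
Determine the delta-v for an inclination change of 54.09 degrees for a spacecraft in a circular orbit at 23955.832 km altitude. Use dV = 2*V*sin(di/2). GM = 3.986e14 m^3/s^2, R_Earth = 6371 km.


r = 30326.8320 km = 3.0326832e+07 m
V = sqrt(mu/r) = 3625.3933 m/s
di = 54.09 deg = 0.9440486 rad
dV = 2*V*sin(di/2) = 2*3625.3933*sin(0.4720243)
dV = 3296.8613 m/s = 3.2969 km/s

3.2969 km/s


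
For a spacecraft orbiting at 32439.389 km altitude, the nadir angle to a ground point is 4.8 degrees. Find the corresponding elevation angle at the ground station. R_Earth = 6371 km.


r = R_E + alt = 38810.3890 km
Law of sines in the satellite / Earth-center / ground-point triangle:
  sin(nadir)/R_E = sin(90 + el)/r  =>  cos(el) = (r/R_E)*sin(nadir)
cos(el) = (38810.3890 / 6371.0000) * sin(4.8 deg) = 0.5097425
el = arccos(0.5097425) = 59.3533 deg
(Earth-central angle = 90 - nadir - el = 25.8467 deg)

59.3533 degrees


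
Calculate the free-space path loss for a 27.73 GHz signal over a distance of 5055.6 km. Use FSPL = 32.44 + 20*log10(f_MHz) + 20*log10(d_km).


f = 27.73 GHz = 27730.0000 MHz
d = 5055.6 km
FSPL = 32.44 + 20*log10(27730.0000) + 20*log10(5055.6)
FSPL = 32.44 + 88.8590 + 74.0755
FSPL = 195.3745 dB

195.3745 dB


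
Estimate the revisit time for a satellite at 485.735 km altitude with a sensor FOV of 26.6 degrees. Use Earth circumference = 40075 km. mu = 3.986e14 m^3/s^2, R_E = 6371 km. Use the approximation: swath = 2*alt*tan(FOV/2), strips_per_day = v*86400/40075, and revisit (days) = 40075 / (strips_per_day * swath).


swath = 2*485.735*tan(0.2321288) = 229.6458 km
v = sqrt(mu/r) = 7624.4753 m/s = 7.6245 km/s
strips/day = v*86400/40075 = 7.6245*86400/40075 = 16.4380
coverage/day = strips * swath = 16.4380 * 229.6458 = 3774.9277 km
revisit = 40075 / 3774.9277 = 10.6161 days

10.6161 days


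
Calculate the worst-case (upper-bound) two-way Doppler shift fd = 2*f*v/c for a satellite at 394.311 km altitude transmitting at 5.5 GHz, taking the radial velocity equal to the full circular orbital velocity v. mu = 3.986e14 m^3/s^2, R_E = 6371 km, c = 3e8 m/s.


r = 6.765311e+06 m
v = sqrt(mu/r) = 7675.8197 m/s (worst-case radial velocity)
f = 5.5 GHz = 5.5e+09 Hz
fd = 2*f*v/c = 2*5.5e+09*7675.8197/3.0e+08
fd = 281446.7219 Hz

281446.7219 Hz


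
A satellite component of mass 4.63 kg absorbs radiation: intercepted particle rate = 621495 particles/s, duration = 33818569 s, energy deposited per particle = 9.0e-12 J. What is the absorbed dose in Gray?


Total energy deposited = rate * time * E_per
  = 621495 * 33818569 * 9.0e-12 = 189.1626 J
Dose = E_total / mass = 189.1626 / 4.63
Dose = 40.8559 Gy

40.8559 Gy


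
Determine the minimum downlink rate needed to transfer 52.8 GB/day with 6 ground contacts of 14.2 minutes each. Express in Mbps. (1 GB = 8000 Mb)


total contact time = 6 * 14.2 * 60 = 5112.0000 s
data = 52.8 GB = 422400.0000 Mb
rate = 422400.0000 / 5112.0000 = 82.6291 Mbps

82.6291 Mbps


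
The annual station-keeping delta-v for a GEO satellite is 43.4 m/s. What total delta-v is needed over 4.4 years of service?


dV = rate * years = 43.4 * 4.4
dV = 190.9600 m/s

190.9600 m/s


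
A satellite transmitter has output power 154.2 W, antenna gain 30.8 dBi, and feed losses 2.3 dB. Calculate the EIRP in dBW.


Pt = 154.2 W = 21.8808 dBW
EIRP = Pt_dBW + Gt - losses = 21.8808 + 30.8 - 2.3 = 50.3808 dBW

50.3808 dBW


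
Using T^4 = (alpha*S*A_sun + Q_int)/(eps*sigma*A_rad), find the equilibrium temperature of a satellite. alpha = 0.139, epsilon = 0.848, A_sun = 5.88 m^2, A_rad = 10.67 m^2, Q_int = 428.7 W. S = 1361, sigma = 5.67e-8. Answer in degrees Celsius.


Numerator = alpha*S*A_sun + Q_int = 0.139*1361*5.88 + 428.7 = 1541.0725 W
Denominator = eps*sigma*A_rad = 0.848*5.67e-8*10.67 = 5.1303067e-07 W/K^4
T^4 = 3.0038604e+09 K^4
T = 234.1100 K = -39.0400 C

-39.0400 degrees Celsius


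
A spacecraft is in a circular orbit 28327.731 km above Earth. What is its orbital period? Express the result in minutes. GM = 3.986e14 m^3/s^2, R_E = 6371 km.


r = 34698.7310 km = 3.4698731e+07 m
T = 2*pi*sqrt(r^3/mu) = 2*pi*sqrt(4.1777339e+22 / 3.986e14)
T = 64325.2687 s = 1072.0878 min

1072.0878 minutes


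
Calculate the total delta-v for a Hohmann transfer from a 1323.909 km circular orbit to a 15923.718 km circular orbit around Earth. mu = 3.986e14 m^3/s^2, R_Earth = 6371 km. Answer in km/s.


r1 = 7694.9090 km = 7.694909e+06 m
r2 = 22294.7180 km = 2.2294718e+07 m
dv1 = sqrt(mu/r1)*(sqrt(2*r2/(r1+r2)) - 1) = 1578.7599 m/s
dv2 = sqrt(mu/r2)*(1 - sqrt(2*r1/(r1+r2))) = 1199.3210 m/s
total dv = |dv1| + |dv2| = 1578.7599 + 1199.3210 = 2778.0808 m/s = 2.7781 km/s

2.7781 km/s


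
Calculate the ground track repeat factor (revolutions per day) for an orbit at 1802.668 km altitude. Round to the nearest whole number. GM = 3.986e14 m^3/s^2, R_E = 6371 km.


r = 8.173668e+06 m
T = 2*pi*sqrt(r^3/mu) = 7354.2216 s = 122.5704 min
revs/day = 1440 / 122.5704 = 11.7484
Rounded: 12 revolutions per day

12 revolutions per day


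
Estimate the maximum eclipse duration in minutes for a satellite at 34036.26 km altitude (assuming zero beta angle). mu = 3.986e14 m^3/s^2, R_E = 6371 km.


r = 40407.2600 km
T = 1347.2527 min
Eclipse fraction = arcsin(R_E/r)/pi = arcsin(6371.0000/40407.2600)/pi
= arcsin(0.1576697)/pi = 0.05039812
Eclipse duration = 0.05039812 * 1347.2527 = 67.8990 min

67.8990 minutes


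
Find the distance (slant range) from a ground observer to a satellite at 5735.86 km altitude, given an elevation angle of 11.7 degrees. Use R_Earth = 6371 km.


h = 5735.86 km, el = 11.7 deg
d = -R_E*sin(el) + sqrt((R_E*sin(el))^2 + 2*R_E*h + h^2)
d = -6371.0000*sin(0.2042035) + sqrt((6371.0000*0.2027873)^2 + 2*6371.0000*5735.86 + 5735.86^2)
d = 9083.7625 km

9083.7625 km


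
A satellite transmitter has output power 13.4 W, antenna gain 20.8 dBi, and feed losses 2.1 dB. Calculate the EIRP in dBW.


Pt = 13.4 W = 11.2710 dBW
EIRP = Pt_dBW + Gt - losses = 11.2710 + 20.8 - 2.1 = 29.9710 dBW

29.9710 dBW


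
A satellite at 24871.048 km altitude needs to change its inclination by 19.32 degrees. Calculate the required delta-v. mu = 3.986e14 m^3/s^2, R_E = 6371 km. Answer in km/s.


r = 31242.0480 km = 3.1242048e+07 m
V = sqrt(mu/r) = 3571.8968 m/s
di = 19.32 deg = 0.3371976 rad
dV = 2*V*sin(di/2) = 2*3571.8968*sin(0.1685988)
dV = 1198.7370 m/s = 1.1987 km/s

1.1987 km/s


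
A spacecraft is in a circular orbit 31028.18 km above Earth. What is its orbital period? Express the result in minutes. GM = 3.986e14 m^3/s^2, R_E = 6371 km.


r = 37399.1800 km = 3.739918e+07 m
T = 2*pi*sqrt(r^3/mu) = 2*pi*sqrt(5.2310183e+22 / 3.986e14)
T = 71978.7568 s = 1199.6459 min

1199.6459 minutes


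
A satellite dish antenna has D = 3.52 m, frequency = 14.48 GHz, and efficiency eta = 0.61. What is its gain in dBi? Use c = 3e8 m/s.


lambda = c/f = 3e8 / 1.448e+10 = 0.02071823 m
G = eta*(pi*D/lambda)^2 = 0.61*(pi*3.52/0.02071823)^2
G = 173783.8929 (linear)
G = 10*log10(173783.8929) = 52.4001 dBi

52.4001 dBi


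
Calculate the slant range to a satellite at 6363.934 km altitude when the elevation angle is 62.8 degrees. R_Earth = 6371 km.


h = 6363.934 km, el = 62.8 deg
d = -R_E*sin(el) + sqrt((R_E*sin(el))^2 + 2*R_E*h + h^2)
d = -6371.0000*sin(1.0961) + sqrt((6371.0000*0.8894164)^2 + 2*6371.0000*6363.934 + 6363.934^2)
d = 6731.0202 km

6731.0202 km


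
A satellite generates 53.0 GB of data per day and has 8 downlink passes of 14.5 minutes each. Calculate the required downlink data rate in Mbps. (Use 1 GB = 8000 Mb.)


total contact time = 8 * 14.5 * 60 = 6960.0000 s
data = 53.0 GB = 424000.0000 Mb
rate = 424000.0000 / 6960.0000 = 60.9195 Mbps

60.9195 Mbps


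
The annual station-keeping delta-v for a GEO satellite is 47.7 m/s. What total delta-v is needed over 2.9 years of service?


dV = rate * years = 47.7 * 2.9
dV = 138.3300 m/s

138.3300 m/s


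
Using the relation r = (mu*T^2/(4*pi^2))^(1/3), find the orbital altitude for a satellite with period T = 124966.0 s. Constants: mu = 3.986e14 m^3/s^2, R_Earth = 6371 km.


T = 124966.0 s
r = (mu*T^2/(4*pi^2))^(1/3) = (3.986e14 * 124966.0^2 / (4*pi^2))^(1/3)
r = 5.4024045e+07 m = 54024.0450 km
alt = r - R_E = 54024.0450 - 6371 = 47653.0450 km

47653.0450 km


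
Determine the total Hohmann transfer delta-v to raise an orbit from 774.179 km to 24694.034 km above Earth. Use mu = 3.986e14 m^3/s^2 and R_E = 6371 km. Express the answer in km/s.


r1 = 7145.1790 km = 7.145179e+06 m
r2 = 31065.0340 km = 3.1065034e+07 m
dv1 = sqrt(mu/r1)*(sqrt(2*r2/(r1+r2)) - 1) = 2055.0916 m/s
dv2 = sqrt(mu/r2)*(1 - sqrt(2*r1/(r1+r2))) = 1391.4515 m/s
total dv = |dv1| + |dv2| = 2055.0916 + 1391.4515 = 3446.5432 m/s = 3.4465 km/s

3.4465 km/s


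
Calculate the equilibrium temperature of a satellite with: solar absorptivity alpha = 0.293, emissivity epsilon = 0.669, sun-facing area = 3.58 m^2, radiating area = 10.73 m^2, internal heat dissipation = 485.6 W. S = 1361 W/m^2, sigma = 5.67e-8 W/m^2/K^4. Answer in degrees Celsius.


Numerator = alpha*S*A_sun + Q_int = 0.293*1361*3.58 + 485.6 = 1913.2073 W
Denominator = eps*sigma*A_rad = 0.669*5.67e-8*10.73 = 4.0701358e-07 W/K^4
T^4 = 4.7005983e+09 K^4
T = 261.8414 K = -11.3086 C

-11.3086 degrees Celsius


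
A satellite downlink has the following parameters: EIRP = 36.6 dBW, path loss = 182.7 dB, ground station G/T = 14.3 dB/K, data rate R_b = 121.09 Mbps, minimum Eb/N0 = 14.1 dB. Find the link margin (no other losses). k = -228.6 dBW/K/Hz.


C/N0 = EIRP - FSPL + G/T - k = 36.6 - 182.7 + 14.3 - (-228.6)
C/N0 = 96.8000 dB-Hz
R_b = 121.09 Mbps = 1.2109e+08 bps -> 10*log10(R_b) = 80.8311 dB-Hz
Eb/N0 = C/N0 - 10*log10(R_b) = 96.8000 - 80.8311 = 15.9689 dB
Margin = Eb/N0 - Eb/N0_req = 15.9689 - 14.1 = 1.8689 dB (link closes)

1.8689 dB


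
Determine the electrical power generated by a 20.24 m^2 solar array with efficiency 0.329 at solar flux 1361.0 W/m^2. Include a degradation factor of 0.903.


P = area * eta * S * degradation
P = 20.24 * 0.329 * 1361.0 * 0.903
P = 8183.7486 W

8183.7486 W


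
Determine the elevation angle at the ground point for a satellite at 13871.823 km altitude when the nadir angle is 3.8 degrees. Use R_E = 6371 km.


r = R_E + alt = 20242.8230 km
Law of sines in the satellite / Earth-center / ground-point triangle:
  sin(nadir)/R_E = sin(90 + el)/r  =>  cos(el) = (r/R_E)*sin(nadir)
cos(el) = (20242.8230 / 6371.0000) * sin(3.8 deg) = 0.2105746
el = arccos(0.2105746) = 77.8440 deg
(Earth-central angle = 90 - nadir - el = 8.3560 deg)

77.8440 degrees


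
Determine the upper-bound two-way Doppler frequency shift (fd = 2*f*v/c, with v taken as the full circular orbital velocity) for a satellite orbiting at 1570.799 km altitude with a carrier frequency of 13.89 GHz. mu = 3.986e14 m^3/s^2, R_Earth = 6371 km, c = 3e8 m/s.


r = 7.941799e+06 m
v = sqrt(mu/r) = 7084.4999 m/s (worst-case radial velocity)
f = 13.89 GHz = 1.389e+10 Hz
fd = 2*f*v/c = 2*1.389e+10*7084.4999/3.0e+08
fd = 656024.6954 Hz

656024.6954 Hz


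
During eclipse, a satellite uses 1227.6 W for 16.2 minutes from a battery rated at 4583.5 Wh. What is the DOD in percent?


E_used = P * t / 60 = 1227.6 * 16.2 / 60 = 331.4520 Wh
DOD = E_used / E_total * 100 = 331.4520 / 4583.5 * 100
DOD = 7.2314 %

7.2314 %


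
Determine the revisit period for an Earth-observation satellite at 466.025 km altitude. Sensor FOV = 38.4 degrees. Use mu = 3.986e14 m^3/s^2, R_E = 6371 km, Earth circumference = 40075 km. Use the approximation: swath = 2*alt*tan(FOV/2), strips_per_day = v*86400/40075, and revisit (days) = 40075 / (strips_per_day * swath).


swath = 2*466.025*tan(0.3351032) = 324.5742 km
v = sqrt(mu/r) = 7635.4575 m/s = 7.6355 km/s
strips/day = v*86400/40075 = 7.6355*86400/40075 = 16.4617
coverage/day = strips * swath = 16.4617 * 324.5742 = 5343.0496 km
revisit = 40075 / 5343.0496 = 7.5004 days

7.5004 days


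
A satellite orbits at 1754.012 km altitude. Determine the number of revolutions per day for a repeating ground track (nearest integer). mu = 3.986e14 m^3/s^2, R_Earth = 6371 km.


r = 8.125012e+06 m
T = 2*pi*sqrt(r^3/mu) = 7288.6524 s = 121.4775 min
revs/day = 1440 / 121.4775 = 11.8540
Rounded: 12 revolutions per day

12 revolutions per day


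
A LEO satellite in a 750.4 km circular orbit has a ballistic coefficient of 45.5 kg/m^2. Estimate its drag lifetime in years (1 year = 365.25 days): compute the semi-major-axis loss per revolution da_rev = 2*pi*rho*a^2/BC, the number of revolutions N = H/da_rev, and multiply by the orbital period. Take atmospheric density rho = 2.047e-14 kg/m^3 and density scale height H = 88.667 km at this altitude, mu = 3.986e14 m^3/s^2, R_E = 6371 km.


a = R_E + alt = 7121.4000 km = 7.1214e+06 m
da_rev = 2*pi*rho*a^2/BC = 2*pi*2.047e-14*(7.1214e+06)^2/45.5 = 0.143356396 m per revolution
N = H/da_rev = 88667.0000 m / 0.143356396 m = 618507.4566 revolutions
P = 2*pi*sqrt(a^3/mu) = 5980.8002 s
lifetime = N*P = 618507.4566 * 5980.8002 = 3.6991695e+09 s = 42814.4618 days
years = 42814.4618 / 365.25 = 117.2196 years

117.2196 years


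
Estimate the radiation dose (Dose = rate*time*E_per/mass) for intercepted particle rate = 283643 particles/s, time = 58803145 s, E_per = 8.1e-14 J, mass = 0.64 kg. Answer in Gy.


Total energy deposited = rate * time * E_per
  = 283643 * 58803145 * 8.1e-14 = 1.3510 J
Dose = E_total / mass = 1.3510 / 0.64
Dose = 2.1109 Gy

2.1109 Gy


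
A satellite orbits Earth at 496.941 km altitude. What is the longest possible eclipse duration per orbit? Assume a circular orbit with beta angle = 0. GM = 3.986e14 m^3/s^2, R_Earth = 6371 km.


r = 6867.9410 km
T = 94.4060 min
Eclipse fraction = arcsin(R_E/r)/pi = arcsin(6371.0000/6867.9410)/pi
= arcsin(0.9276434)/pi = 0.3781688
Eclipse duration = 0.3781688 * 94.4060 = 35.7014 min

35.7014 minutes


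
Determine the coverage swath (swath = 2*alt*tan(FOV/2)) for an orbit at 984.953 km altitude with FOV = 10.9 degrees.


FOV = 10.9 deg = 0.1902409 rad
swath = 2 * alt * tan(FOV/2) = 2 * 984.953 * tan(0.09512044)
swath = 2 * 984.953 * 0.09540837
swath = 187.9455 km

187.9455 km


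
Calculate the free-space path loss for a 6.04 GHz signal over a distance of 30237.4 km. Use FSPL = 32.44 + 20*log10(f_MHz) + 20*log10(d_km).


f = 6.04 GHz = 6040.0000 MHz
d = 30237.4 km
FSPL = 32.44 + 20*log10(6040.0000) + 20*log10(30237.4)
FSPL = 32.44 + 75.6207 + 89.6109
FSPL = 197.6716 dB

197.6716 dB


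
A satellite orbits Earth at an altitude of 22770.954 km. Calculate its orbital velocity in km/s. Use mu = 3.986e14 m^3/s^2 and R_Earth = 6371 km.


r = R_E + alt = 6371.0 + 22770.954 = 29141.9540 km = 2.9141954e+07 m
v = sqrt(mu/r) = sqrt(3.986e14 / 2.9141954e+07) = 3698.3611 m/s = 3.6984 km/s

3.6984 km/s


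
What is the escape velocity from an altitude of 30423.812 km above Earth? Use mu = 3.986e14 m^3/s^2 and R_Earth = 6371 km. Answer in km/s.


r = 6371.0 + 30423.812 = 36794.8120 km = 3.6794812e+07 m
v_esc = sqrt(2*mu/r) = sqrt(2*3.986e14 / 3.6794812e+07)
v_esc = 4654.6856 m/s = 4.6547 km/s

4.6547 km/s


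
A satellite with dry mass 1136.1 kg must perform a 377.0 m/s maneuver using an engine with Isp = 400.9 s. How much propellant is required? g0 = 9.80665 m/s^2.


ve = Isp * g0 = 400.9 * 9.80665 = 3931.485985 m/s
mass ratio = exp(dv/ve) = exp(377.0/3931.485985) = 1.10064073
m_prop = m_dry * (mr - 1) = 1136.1 * (1.10064073 - 1)
m_prop = 114.3379 kg

114.3379 kg


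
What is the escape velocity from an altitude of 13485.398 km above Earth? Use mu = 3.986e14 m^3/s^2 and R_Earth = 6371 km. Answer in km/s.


r = 6371.0 + 13485.398 = 19856.3980 km = 1.9856398e+07 m
v_esc = sqrt(2*mu/r) = sqrt(2*3.986e14 / 1.9856398e+07)
v_esc = 6336.2661 m/s = 6.3363 km/s

6.3363 km/s


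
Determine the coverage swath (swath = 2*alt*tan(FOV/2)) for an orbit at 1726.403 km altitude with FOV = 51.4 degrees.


FOV = 51.4 deg = 0.8970992 rad
swath = 2 * alt * tan(FOV/2) = 2 * 1726.403 * tan(0.4485496)
swath = 2 * 1726.403 * 0.4812675
swath = 1661.7233 km

1661.7233 km


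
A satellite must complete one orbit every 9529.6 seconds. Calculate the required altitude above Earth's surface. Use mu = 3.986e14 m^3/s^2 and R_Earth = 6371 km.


T = 9529.6 s
r = (mu*T^2/(4*pi^2))^(1/3) = (3.986e14 * 9529.6^2 / (4*pi^2))^(1/3)
r = 9.7149887e+06 m = 9714.9887 km
alt = r - R_E = 9714.9887 - 6371 = 3343.9887 km

3343.9887 km


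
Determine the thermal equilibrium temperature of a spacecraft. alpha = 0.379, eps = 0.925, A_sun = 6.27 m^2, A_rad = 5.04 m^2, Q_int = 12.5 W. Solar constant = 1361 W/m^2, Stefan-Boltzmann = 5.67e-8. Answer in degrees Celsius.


Numerator = alpha*S*A_sun + Q_int = 0.379*1361*6.27 + 12.5 = 3246.6851 W
Denominator = eps*sigma*A_rad = 0.925*5.67e-8*5.04 = 2.643354e-07 W/K^4
T^4 = 1.2282445e+10 K^4
T = 332.9057 K = 59.7557 C

59.7557 degrees Celsius


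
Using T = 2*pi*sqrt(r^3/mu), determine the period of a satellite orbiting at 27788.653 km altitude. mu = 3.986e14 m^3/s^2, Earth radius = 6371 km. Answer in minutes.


r = 34159.6530 km = 3.4159653e+07 m
T = 2*pi*sqrt(r^3/mu) = 2*pi*sqrt(3.9860281e+22 / 3.986e14)
T = 62832.0742 s = 1047.2012 min

1047.2012 minutes


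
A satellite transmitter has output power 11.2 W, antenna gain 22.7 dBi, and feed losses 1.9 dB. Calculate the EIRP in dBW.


Pt = 11.2 W = 10.4922 dBW
EIRP = Pt_dBW + Gt - losses = 10.4922 + 22.7 - 1.9 = 31.2922 dBW

31.2922 dBW


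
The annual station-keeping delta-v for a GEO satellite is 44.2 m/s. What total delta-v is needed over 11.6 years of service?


dV = rate * years = 44.2 * 11.6
dV = 512.7200 m/s

512.7200 m/s


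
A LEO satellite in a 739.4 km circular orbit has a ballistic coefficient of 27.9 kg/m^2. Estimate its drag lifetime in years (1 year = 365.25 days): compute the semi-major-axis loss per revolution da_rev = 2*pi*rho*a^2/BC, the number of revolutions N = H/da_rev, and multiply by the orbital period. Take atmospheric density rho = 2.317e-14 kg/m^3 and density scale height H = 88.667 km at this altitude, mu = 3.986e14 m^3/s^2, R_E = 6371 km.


a = R_E + alt = 7110.4000 km = 7.1104e+06 m
da_rev = 2*pi*rho*a^2/BC = 2*pi*2.317e-14*(7.1104e+06)^2/27.9 = 0.263809095 m per revolution
N = H/da_rev = 88667.0000 m / 0.263809095 m = 336102.8924 revolutions
P = 2*pi*sqrt(a^3/mu) = 5966.9482 s
lifetime = N*P = 336102.8924 * 5966.9482 = 2.0055086e+09 s = 23211.9047 days
years = 23211.9047 / 365.25 = 63.5507 years

63.5507 years


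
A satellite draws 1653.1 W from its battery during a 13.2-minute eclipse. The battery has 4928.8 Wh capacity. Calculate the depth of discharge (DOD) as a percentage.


E_used = P * t / 60 = 1653.1 * 13.2 / 60 = 363.6820 Wh
DOD = E_used / E_total * 100 = 363.6820 / 4928.8 * 100
DOD = 7.3787 %

7.3787 %


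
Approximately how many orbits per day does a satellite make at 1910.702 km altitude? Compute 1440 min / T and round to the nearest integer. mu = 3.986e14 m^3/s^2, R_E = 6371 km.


r = 8.281702e+06 m
T = 2*pi*sqrt(r^3/mu) = 7500.5070 s = 125.0084 min
revs/day = 1440 / 125.0084 = 11.5192
Rounded: 12 revolutions per day

12 revolutions per day


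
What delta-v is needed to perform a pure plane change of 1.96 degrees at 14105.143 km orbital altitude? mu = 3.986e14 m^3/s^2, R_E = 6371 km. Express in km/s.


r = 20476.1430 km = 2.0476143e+07 m
V = sqrt(mu/r) = 4412.0921 m/s
di = 1.96 deg = 0.03420845 rad
dV = 2*V*sin(di/2) = 2*4412.0921*sin(0.01710423)
dV = 150.9235 m/s = 0.1509235 km/s

0.1509 km/s


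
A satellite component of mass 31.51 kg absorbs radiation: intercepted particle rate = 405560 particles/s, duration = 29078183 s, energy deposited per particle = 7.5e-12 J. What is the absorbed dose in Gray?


Total energy deposited = rate * time * E_per
  = 405560 * 29078183 * 7.5e-12 = 88.4471 J
Dose = E_total / mass = 88.4471 / 31.51
Dose = 2.8070 Gy

2.8070 Gy


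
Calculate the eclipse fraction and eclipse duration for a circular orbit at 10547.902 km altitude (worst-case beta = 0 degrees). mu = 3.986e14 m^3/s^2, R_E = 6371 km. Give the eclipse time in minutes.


r = 16918.9020 km
T = 365.0213 min
Eclipse fraction = arcsin(R_E/r)/pi = arcsin(6371.0000/16918.9020)/pi
= arcsin(0.3765611)/pi = 0.1228935
Eclipse duration = 0.1228935 * 365.0213 = 44.8587 min

44.8587 minutes


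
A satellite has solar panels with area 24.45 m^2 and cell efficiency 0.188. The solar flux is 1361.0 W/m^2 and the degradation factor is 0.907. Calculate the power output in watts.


P = area * eta * S * degradation
P = 24.45 * 0.188 * 1361.0 * 0.907
P = 5674.1671 W

5674.1671 W


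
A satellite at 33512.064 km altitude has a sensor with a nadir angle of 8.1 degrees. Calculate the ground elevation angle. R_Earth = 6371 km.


r = R_E + alt = 39883.0640 km
Law of sines in the satellite / Earth-center / ground-point triangle:
  sin(nadir)/R_E = sin(90 + el)/r  =>  cos(el) = (r/R_E)*sin(nadir)
cos(el) = (39883.0640 / 6371.0000) * sin(8.1 deg) = 0.8820551
el = arccos(0.8820551) = 28.1087 deg
(Earth-central angle = 90 - nadir - el = 53.7913 deg)

28.1087 degrees


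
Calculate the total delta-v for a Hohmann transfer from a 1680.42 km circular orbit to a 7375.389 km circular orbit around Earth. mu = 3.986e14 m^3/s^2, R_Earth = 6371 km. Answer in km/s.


r1 = 8051.4200 km = 8.05142e+06 m
r2 = 13746.3890 km = 1.3746389e+07 m
dv1 = sqrt(mu/r1)*(sqrt(2*r2/(r1+r2)) - 1) = 865.8620 m/s
dv2 = sqrt(mu/r2)*(1 - sqrt(2*r1/(r1+r2))) = 756.5840 m/s
total dv = |dv1| + |dv2| = 865.8620 + 756.5840 = 1622.4460 m/s = 1.6224 km/s

1.6224 km/s


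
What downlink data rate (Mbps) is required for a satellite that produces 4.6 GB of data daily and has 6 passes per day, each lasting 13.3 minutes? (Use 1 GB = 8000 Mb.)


total contact time = 6 * 13.3 * 60 = 4788.0000 s
data = 4.6 GB = 36800.0000 Mb
rate = 36800.0000 / 4788.0000 = 7.6859 Mbps

7.6859 Mbps


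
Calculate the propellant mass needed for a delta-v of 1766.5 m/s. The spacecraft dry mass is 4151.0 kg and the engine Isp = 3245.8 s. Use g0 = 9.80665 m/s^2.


ve = Isp * g0 = 3245.8 * 9.80665 = 31830.424570 m/s
mass ratio = exp(dv/ve) = exp(1766.5/31830.424570) = 1.05706608
m_prop = m_dry * (mr - 1) = 4151.0 * (1.05706608 - 1)
m_prop = 236.8813 kg

236.8813 kg


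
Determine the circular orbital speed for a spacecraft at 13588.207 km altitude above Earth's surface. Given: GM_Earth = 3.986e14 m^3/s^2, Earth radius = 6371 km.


r = R_E + alt = 6371.0 + 13588.207 = 19959.2070 km = 1.9959207e+07 m
v = sqrt(mu/r) = sqrt(3.986e14 / 1.9959207e+07) = 4468.8626 m/s = 4.4689 km/s

4.4689 km/s


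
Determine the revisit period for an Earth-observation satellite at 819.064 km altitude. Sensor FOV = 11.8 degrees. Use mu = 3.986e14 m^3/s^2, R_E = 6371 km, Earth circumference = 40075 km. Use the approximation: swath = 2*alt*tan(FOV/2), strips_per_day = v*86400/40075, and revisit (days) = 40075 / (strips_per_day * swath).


swath = 2*819.064*tan(0.1029744) = 169.2841 km
v = sqrt(mu/r) = 7445.6440 m/s = 7.4456 km/s
strips/day = v*86400/40075 = 7.4456*86400/40075 = 16.0525
coverage/day = strips * swath = 16.0525 * 169.2841 = 2717.4312 km
revisit = 40075 / 2717.4312 = 14.7474 days

14.7474 days


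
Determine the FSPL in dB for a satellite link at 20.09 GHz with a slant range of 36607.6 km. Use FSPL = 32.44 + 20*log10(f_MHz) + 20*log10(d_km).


f = 20.09 GHz = 20090.0000 MHz
d = 36607.6 km
FSPL = 32.44 + 20*log10(20090.0000) + 20*log10(36607.6)
FSPL = 32.44 + 86.0596 + 91.2714
FSPL = 209.7710 dB

209.7710 dB


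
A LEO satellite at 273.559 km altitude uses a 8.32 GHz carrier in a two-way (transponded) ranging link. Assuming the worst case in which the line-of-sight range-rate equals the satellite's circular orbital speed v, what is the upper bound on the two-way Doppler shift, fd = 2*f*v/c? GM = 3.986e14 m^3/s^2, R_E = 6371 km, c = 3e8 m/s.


r = 6.644559e+06 m
v = sqrt(mu/r) = 7745.2522 m/s (worst-case radial velocity)
f = 8.32 GHz = 8.32e+09 Hz
fd = 2*f*v/c = 2*8.32e+09*7745.2522/3.0e+08
fd = 429603.3244 Hz

429603.3244 Hz


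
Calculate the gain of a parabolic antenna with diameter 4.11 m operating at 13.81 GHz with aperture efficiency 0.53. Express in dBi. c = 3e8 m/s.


lambda = c/f = 3e8 / 1.381e+10 = 0.02172339 m
G = eta*(pi*D/lambda)^2 = 0.53*(pi*4.11/0.02172339)^2
G = 187242.3601 (linear)
G = 10*log10(187242.3601) = 52.7240 dBi

52.7240 dBi


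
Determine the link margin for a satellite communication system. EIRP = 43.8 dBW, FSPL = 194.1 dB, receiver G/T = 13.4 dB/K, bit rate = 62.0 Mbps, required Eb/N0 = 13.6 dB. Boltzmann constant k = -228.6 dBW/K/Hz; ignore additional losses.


C/N0 = EIRP - FSPL + G/T - k = 43.8 - 194.1 + 13.4 - (-228.6)
C/N0 = 91.7000 dB-Hz
R_b = 62.0 Mbps = 6.2e+07 bps -> 10*log10(R_b) = 77.9239 dB-Hz
Eb/N0 = C/N0 - 10*log10(R_b) = 91.7000 - 77.9239 = 13.7761 dB
Margin = Eb/N0 - Eb/N0_req = 13.7761 - 13.6 = 0.1760831 dB (link closes)

0.1761 dB


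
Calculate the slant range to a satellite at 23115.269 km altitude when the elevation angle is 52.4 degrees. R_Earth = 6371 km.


h = 23115.269 km, el = 52.4 deg
d = -R_E*sin(el) + sqrt((R_E*sin(el))^2 + 2*R_E*h + h^2)
d = -6371.0000*sin(0.9145525) + sqrt((6371.0000*0.7922896)^2 + 2*6371.0000*23115.269 + 23115.269^2)
d = 24181.2376 km

24181.2376 km


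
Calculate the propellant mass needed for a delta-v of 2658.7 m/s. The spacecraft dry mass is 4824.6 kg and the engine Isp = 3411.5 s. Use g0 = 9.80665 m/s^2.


ve = Isp * g0 = 3411.5 * 9.80665 = 33455.386475 m/s
mass ratio = exp(dv/ve) = exp(2658.7/33455.386475) = 1.08271309
m_prop = m_dry * (mr - 1) = 4824.6 * (1.08271309 - 1)
m_prop = 399.0576 kg

399.0576 kg


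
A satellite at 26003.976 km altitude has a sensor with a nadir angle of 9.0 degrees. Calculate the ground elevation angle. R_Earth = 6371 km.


r = R_E + alt = 32374.9760 km
Law of sines in the satellite / Earth-center / ground-point triangle:
  sin(nadir)/R_E = sin(90 + el)/r  =>  cos(el) = (r/R_E)*sin(nadir)
cos(el) = (32374.9760 / 6371.0000) * sin(9.0 deg) = 0.7949399
el = arccos(0.7949399) = 37.3504 deg
(Earth-central angle = 90 - nadir - el = 43.6496 deg)

37.3504 degrees


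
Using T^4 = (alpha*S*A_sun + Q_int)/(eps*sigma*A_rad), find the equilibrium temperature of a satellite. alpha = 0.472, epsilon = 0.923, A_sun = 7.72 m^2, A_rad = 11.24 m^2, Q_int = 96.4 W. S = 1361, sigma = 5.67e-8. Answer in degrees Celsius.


Numerator = alpha*S*A_sun + Q_int = 0.472*1361*7.72 + 96.4 = 5055.6662 W
Denominator = eps*sigma*A_rad = 0.923*5.67e-8*11.24 = 5.8823528e-07 W/K^4
T^4 = 8.5946328e+09 K^4
T = 304.4786 K = 31.3286 C

31.3286 degrees Celsius


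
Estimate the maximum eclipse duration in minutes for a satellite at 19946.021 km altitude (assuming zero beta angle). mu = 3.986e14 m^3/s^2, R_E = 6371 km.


r = 26317.0210 km
T = 708.1334 min
Eclipse fraction = arcsin(R_E/r)/pi = arcsin(6371.0000/26317.0210)/pi
= arcsin(0.2420867)/pi = 0.07783183
Eclipse duration = 0.07783183 * 708.1334 = 55.1153 min

55.1153 minutes


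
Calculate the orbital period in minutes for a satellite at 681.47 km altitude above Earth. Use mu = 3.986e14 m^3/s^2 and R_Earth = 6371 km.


r = 7052.4700 km = 7.05247e+06 m
T = 2*pi*sqrt(r^3/mu) = 2*pi*sqrt(3.5077105e+20 / 3.986e14)
T = 5894.1759 s = 98.2363 min

98.2363 minutes


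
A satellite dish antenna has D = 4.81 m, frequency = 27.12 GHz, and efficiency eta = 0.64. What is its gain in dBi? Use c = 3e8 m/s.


lambda = c/f = 3e8 / 2.712e+10 = 0.01106195 m
G = eta*(pi*D/lambda)^2 = 0.64*(pi*4.81/0.01106195)^2
G = 1.1942816e+06 (linear)
G = 10*log10(1.1942816e+06) = 60.7711 dBi

60.7711 dBi


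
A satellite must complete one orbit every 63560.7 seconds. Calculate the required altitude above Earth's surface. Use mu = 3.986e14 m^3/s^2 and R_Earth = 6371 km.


T = 63560.7 s
r = (mu*T^2/(4*pi^2))^(1/3) = (3.986e14 * 63560.7^2 / (4*pi^2))^(1/3)
r = 3.4423231e+07 m = 34423.2312 km
alt = r - R_E = 34423.2312 - 6371 = 28052.2312 km

28052.2312 km


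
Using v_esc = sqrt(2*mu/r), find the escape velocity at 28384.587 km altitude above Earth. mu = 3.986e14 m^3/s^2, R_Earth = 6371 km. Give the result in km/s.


r = 6371.0 + 28384.587 = 34755.5870 km = 3.4755587e+07 m
v_esc = sqrt(2*mu/r) = sqrt(2*3.986e14 / 3.4755587e+07)
v_esc = 4789.2922 m/s = 4.7893 km/s

4.7893 km/s


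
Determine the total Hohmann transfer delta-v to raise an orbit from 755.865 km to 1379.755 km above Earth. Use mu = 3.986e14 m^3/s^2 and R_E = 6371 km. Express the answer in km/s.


r1 = 7126.8650 km = 7.126865e+06 m
r2 = 7750.7550 km = 7.750755e+06 m
dv1 = sqrt(mu/r1)*(sqrt(2*r2/(r1+r2)) - 1) = 155.1961 m/s
dv2 = sqrt(mu/r2)*(1 - sqrt(2*r1/(r1+r2))) = 151.9734 m/s
total dv = |dv1| + |dv2| = 155.1961 + 151.9734 = 307.1695 m/s = 0.3071695 km/s

0.3072 km/s


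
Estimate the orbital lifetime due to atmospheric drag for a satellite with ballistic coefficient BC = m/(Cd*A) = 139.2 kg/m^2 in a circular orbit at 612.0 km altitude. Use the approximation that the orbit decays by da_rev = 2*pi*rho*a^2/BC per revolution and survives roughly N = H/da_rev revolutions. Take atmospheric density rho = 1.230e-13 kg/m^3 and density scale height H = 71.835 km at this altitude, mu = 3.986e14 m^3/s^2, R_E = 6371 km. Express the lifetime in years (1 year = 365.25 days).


a = R_E + alt = 6983.0000 km = 6.983e+06 m
da_rev = 2*pi*rho*a^2/BC = 2*pi*1.230e-13*(6.983e+06)^2/139.2 = 0.270725914 m per revolution
N = H/da_rev = 71835.0000 m / 0.270725914 m = 265342.1645 revolutions
P = 2*pi*sqrt(a^3/mu) = 5807.3003 s
lifetime = N*P = 265342.1645 * 5807.3003 = 1.5409216e+09 s = 17834.7411 days
years = 17834.7411 / 365.25 = 48.8289 years

48.8289 years


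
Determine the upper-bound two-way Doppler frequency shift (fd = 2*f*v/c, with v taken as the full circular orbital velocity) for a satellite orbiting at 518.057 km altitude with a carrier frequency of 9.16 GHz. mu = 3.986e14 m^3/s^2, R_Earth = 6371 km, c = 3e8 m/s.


r = 6.889057e+06 m
v = sqrt(mu/r) = 7606.5681 m/s (worst-case radial velocity)
f = 9.16 GHz = 9.16e+09 Hz
fd = 2*f*v/c = 2*9.16e+09*7606.5681/3.0e+08
fd = 464507.7590 Hz

464507.7590 Hz


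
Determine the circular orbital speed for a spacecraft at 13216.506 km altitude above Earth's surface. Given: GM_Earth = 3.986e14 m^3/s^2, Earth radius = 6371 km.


r = R_E + alt = 6371.0 + 13216.506 = 19587.5060 km = 1.9587506e+07 m
v = sqrt(mu/r) = sqrt(3.986e14 / 1.9587506e+07) = 4511.0649 m/s = 4.5111 km/s

4.5111 km/s


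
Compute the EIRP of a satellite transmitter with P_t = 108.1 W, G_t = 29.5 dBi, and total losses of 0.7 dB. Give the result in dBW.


Pt = 108.1 W = 20.3383 dBW
EIRP = Pt_dBW + Gt - losses = 20.3383 + 29.5 - 0.7 = 49.1383 dBW

49.1383 dBW


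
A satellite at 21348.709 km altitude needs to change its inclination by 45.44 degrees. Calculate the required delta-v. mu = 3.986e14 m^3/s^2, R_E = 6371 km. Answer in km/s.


r = 27719.7090 km = 2.7719709e+07 m
V = sqrt(mu/r) = 3792.0523 m/s
di = 45.44 deg = 0.7930776 rad
dV = 2*V*sin(di/2) = 2*3792.0523*sin(0.3965388)
dV = 2929.1939 m/s = 2.9292 km/s

2.9292 km/s


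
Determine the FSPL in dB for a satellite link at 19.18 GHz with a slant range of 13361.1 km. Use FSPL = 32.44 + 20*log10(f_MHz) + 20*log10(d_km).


f = 19.18 GHz = 19180.0000 MHz
d = 13361.1 km
FSPL = 32.44 + 20*log10(19180.0000) + 20*log10(13361.1)
FSPL = 32.44 + 85.6570 + 82.5168
FSPL = 200.6138 dB

200.6138 dB


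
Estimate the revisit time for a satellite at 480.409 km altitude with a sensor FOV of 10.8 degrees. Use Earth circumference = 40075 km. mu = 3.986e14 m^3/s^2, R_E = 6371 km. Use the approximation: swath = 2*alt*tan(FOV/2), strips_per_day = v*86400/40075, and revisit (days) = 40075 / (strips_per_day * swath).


swath = 2*480.409*tan(0.09424778) = 90.8240 km
v = sqrt(mu/r) = 7627.4382 m/s = 7.6274 km/s
strips/day = v*86400/40075 = 7.6274*86400/40075 = 16.4444
coverage/day = strips * swath = 16.4444 * 90.8240 = 1493.5499 km
revisit = 40075 / 1493.5499 = 26.8320 days

26.8320 days


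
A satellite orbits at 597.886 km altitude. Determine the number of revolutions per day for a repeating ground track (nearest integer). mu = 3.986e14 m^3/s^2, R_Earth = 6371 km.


r = 6.968886e+06 m
T = 2*pi*sqrt(r^3/mu) = 5789.7027 s = 96.4950 min
revs/day = 1440 / 96.4950 = 14.9230
Rounded: 15 revolutions per day

15 revolutions per day


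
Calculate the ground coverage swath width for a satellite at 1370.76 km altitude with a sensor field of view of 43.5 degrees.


FOV = 43.5 deg = 0.7592182 rad
swath = 2 * alt * tan(FOV/2) = 2 * 1370.76 * tan(0.3796091)
swath = 2 * 1370.76 * 0.3989595
swath = 1093.7556 km

1093.7556 km


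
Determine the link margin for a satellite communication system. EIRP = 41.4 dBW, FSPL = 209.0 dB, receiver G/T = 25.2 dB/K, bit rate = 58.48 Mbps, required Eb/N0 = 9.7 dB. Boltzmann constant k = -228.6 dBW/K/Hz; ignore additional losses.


C/N0 = EIRP - FSPL + G/T - k = 41.4 - 209.0 + 25.2 - (-228.6)
C/N0 = 86.2000 dB-Hz
R_b = 58.48 Mbps = 5.848e+07 bps -> 10*log10(R_b) = 77.6701 dB-Hz
Eb/N0 = C/N0 - 10*log10(R_b) = 86.2000 - 77.6701 = 8.5299 dB
Margin = Eb/N0 - Eb/N0_req = 8.5299 - 9.7 = -1.1701 dB (negative margin: link does not close)

-1.1701 dB


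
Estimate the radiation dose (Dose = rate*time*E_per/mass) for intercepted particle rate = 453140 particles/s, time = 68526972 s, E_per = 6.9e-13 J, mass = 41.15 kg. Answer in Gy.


Total energy deposited = rate * time * E_per
  = 453140 * 68526972 * 6.9e-13 = 21.4261 J
Dose = E_total / mass = 21.4261 / 41.15
Dose = 0.5206828 Gy

0.5207 Gy


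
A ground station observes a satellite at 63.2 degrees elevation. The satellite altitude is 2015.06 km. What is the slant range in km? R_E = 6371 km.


h = 2015.06 km, el = 63.2 deg
d = -R_E*sin(el) + sqrt((R_E*sin(el))^2 + 2*R_E*h + h^2)
d = -6371.0000*sin(1.1030) + sqrt((6371.0000*0.8925858)^2 + 2*6371.0000*2015.06 + 2015.06^2)
d = 2192.0737 km

2192.0737 km


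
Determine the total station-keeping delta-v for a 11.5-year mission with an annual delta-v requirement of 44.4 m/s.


dV = rate * years = 44.4 * 11.5
dV = 510.6000 m/s

510.6000 m/s


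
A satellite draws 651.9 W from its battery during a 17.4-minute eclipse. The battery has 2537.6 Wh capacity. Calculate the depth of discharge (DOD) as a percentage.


E_used = P * t / 60 = 651.9 * 17.4 / 60 = 189.0510 Wh
DOD = E_used / E_total * 100 = 189.0510 / 2537.6 * 100
DOD = 7.4500 %

7.4500 %


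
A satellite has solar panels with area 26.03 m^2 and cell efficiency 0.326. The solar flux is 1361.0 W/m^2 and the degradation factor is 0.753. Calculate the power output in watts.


P = area * eta * S * degradation
P = 26.03 * 0.326 * 1361.0 * 0.753
P = 8696.5074 W

8696.5074 W


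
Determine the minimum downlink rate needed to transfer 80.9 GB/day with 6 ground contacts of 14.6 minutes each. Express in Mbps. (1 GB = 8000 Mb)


total contact time = 6 * 14.6 * 60 = 5256.0000 s
data = 80.9 GB = 647200.0000 Mb
rate = 647200.0000 / 5256.0000 = 123.1355 Mbps

123.1355 Mbps


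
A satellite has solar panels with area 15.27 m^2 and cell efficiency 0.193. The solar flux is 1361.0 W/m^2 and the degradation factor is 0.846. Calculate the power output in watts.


P = area * eta * S * degradation
P = 15.27 * 0.193 * 1361.0 * 0.846
P = 3393.3201 W

3393.3201 W


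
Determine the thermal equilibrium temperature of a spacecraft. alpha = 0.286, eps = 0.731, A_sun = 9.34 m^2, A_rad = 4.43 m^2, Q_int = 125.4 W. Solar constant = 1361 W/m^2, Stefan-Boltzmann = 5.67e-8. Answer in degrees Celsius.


Numerator = alpha*S*A_sun + Q_int = 0.286*1361*9.34 + 125.4 = 3760.9576 W
Denominator = eps*sigma*A_rad = 0.731*5.67e-8*4.43 = 1.8361331e-07 W/K^4
T^4 = 2.0483034e+10 K^4
T = 378.3107 K = 105.1607 C

105.1607 degrees Celsius


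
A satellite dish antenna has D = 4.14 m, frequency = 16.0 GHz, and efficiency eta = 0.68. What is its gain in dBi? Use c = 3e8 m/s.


lambda = c/f = 3e8 / 1.6e+10 = 0.01875 m
G = eta*(pi*D/lambda)^2 = 0.68*(pi*4.14/0.01875)^2
G = 327195.1038 (linear)
G = 10*log10(327195.1038) = 55.1481 dBi

55.1481 dBi


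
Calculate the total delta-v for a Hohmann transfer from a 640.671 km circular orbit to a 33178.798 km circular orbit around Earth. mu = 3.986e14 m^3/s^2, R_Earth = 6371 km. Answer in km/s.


r1 = 7011.6710 km = 7.011671e+06 m
r2 = 39549.7980 km = 3.9549798e+07 m
dv1 = sqrt(mu/r1)*(sqrt(2*r2/(r1+r2)) - 1) = 2287.4764 m/s
dv2 = sqrt(mu/r2)*(1 - sqrt(2*r1/(r1+r2))) = 1432.4110 m/s
total dv = |dv1| + |dv2| = 2287.4764 + 1432.4110 = 3719.8873 m/s = 3.7199 km/s

3.7199 km/s


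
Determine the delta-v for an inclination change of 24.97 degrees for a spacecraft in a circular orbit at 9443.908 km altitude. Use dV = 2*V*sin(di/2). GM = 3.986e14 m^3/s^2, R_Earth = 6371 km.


r = 15814.9080 km = 1.5814908e+07 m
V = sqrt(mu/r) = 5020.3652 m/s
di = 24.97 deg = 0.4358087 rad
dV = 2*V*sin(di/2) = 2*5020.3652*sin(0.2179044)
dV = 2170.6454 m/s = 2.1706 km/s

2.1706 km/s


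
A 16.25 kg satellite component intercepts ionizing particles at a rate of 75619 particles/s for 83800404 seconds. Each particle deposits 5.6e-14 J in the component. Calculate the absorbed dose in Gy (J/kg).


Total energy deposited = rate * time * E_per
  = 75619 * 83800404 * 5.6e-14 = 0.3548666 J
Dose = E_total / mass = 0.3548666 / 16.25
Dose = 0.02183794 Gy

0.0218 Gy


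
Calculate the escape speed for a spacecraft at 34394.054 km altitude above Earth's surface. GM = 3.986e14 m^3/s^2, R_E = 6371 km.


r = 6371.0 + 34394.054 = 40765.0540 km = 4.0765054e+07 m
v_esc = sqrt(2*mu/r) = sqrt(2*3.986e14 / 4.0765054e+07)
v_esc = 4422.2128 m/s = 4.4222 km/s

4.4222 km/s


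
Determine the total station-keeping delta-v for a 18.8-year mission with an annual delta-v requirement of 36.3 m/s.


dV = rate * years = 36.3 * 18.8
dV = 682.4400 m/s

682.4400 m/s


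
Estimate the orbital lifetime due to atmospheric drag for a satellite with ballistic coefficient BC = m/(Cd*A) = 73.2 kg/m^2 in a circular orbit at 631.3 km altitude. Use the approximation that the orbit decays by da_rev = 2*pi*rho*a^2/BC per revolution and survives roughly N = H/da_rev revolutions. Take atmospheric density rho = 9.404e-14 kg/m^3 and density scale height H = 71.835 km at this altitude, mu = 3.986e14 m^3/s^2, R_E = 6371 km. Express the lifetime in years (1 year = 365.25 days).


a = R_E + alt = 7002.3000 km = 7.0023e+06 m
da_rev = 2*pi*rho*a^2/BC = 2*pi*9.404e-14*(7.0023e+06)^2/73.2 = 0.395788193 m per revolution
N = H/da_rev = 71835.0000 m / 0.395788193 m = 181498.5926 revolutions
P = 2*pi*sqrt(a^3/mu) = 5831.3927 s
lifetime = N*P = 181498.5926 * 5831.3927 = 1.0583896e+09 s = 12249.8793 days
years = 12249.8793 / 365.25 = 33.5383 years

33.5383 years


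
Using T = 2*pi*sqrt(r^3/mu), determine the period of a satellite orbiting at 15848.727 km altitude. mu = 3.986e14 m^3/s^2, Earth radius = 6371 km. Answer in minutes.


r = 22219.7270 km = 2.2219727e+07 m
T = 2*pi*sqrt(r^3/mu) = 2*pi*sqrt(1.0970241e+22 / 3.986e14)
T = 32962.4360 s = 549.3739 min

549.3739 minutes
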